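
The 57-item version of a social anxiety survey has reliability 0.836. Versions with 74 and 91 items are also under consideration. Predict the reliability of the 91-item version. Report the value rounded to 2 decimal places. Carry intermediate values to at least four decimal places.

0.89

Only the ratio of lengths matters: n = 91/57 = 1.5965
r_{91} = n·r / (1 + (n − 1)·r) = 1.3347 / 1.4987 ≈ 0.8906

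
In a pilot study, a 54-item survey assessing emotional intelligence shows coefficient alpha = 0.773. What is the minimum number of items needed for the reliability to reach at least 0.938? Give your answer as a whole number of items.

Invert Spearman-Brown to solve for n:
n = r_target (1 − r_old) / [ r_old (1 − r_target) ]
n = 0.938(1 − 0.773) / [0.773(1 − 0.938)]
  = 0.212926 / 0.047926 = 4.4428
Items needed = n × 54 = 4.4428 × 54 ≈ 239.91 → round up to 240

240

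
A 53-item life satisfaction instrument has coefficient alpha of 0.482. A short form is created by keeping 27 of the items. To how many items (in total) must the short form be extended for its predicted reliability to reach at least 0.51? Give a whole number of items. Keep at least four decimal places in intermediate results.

Short-form reliability: n = 27/53 = 0.5094; r_27 = n·r/(1+(n−1)r) ≈ 0.3216
Then solve for n' with r_old = 0.3216, r_target = 0.51: n' = 0.51(1 − 0.3216)/[0.3216(1 − 0.51)] = 2.1956
Items = 2.1956 × 27 ≈ 59.28 → 60

60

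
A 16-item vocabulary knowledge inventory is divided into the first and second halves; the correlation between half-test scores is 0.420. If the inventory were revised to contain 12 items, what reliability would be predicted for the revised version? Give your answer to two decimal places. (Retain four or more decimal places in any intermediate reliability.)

Spearman-Brown correction (n = 2): r_full = 2·0.420/(1 + 0.420) = 0.5915
Length factor from 16 to 12 items: n = 12/16 = 0.7500
r_new = n·r_full / (1 + (n − 1)·r_full) = 0.4436 / 0.8521 ≈ 0.5206

0.52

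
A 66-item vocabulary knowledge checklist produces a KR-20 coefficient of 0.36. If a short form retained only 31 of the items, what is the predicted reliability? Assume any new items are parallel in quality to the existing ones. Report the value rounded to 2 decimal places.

The new length is 31/66 = 0.4697 times the old.
Spearman-Brown: r_new = n·r / (1 + (n − 1)·r)
r_new = 0.4697·0.36 / [1 + (0.4697 − 1)·0.36]
     = 0.1691 / 0.8091 = 0.2090

0.21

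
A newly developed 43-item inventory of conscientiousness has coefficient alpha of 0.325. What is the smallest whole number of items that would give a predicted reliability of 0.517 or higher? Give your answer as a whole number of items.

96

n = 0.517(1 − 0.325) / [0.325(1 − 0.517)]
  = 0.348975 / 0.156975 = 2.2231
So the test needs 2.2231 × 43 ≈ 95.59 items; rounding up, 96.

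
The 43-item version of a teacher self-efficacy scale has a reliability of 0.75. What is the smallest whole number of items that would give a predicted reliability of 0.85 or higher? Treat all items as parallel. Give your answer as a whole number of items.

82

Spearman-Brown solved for the length factor n:
n = r_target (1 − r_old) / [ r_old (1 − r_target) ]
n = 0.85 × (1 − 0.75) / [ 0.75 × (1 − 0.85) ]
  = 0.2125 / 0.1125 = 1.8889
So the test needs 1.8889 × 43 ≈ 81.22 items; rounding up, 82.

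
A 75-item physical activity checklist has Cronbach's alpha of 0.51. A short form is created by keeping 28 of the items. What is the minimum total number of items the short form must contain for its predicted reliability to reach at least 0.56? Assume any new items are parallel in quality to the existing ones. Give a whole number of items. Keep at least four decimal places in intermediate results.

Short-form reliability: n = 28/75 = 0.3733; r_28 = n·r/(1+(n−1)r) ≈ 0.2798
Length factor from the short form to reach 0.56: n' = 0.56(1 − 0.2798) / [0.2798(1 − 0.56)] ≈ 3.2760
Items = 3.2760 × 28 ≈ 91.73 → 92

92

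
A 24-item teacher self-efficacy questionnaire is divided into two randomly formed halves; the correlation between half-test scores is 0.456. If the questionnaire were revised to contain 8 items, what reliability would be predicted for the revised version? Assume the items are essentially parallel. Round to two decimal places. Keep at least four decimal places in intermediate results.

0.36

Full-test reliability from the split-half r: r_full = 2(0.456)/(1 + 0.456) = 0.6264
Length factor from 24 to 8 items: n = 8/24 = 0.3333
r_new = n·r_full / (1 + (n − 1)·r_full) = 0.2088 / 0.5824 ≈ 0.3585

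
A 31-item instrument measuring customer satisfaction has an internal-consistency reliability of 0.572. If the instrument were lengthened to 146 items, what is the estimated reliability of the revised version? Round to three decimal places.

0.863

Length ratio n = 146/31 = 4.7097
By Spearman-Brown, r_new = n r / (1 + (n − 1) r).
r_new = 4.7097·0.572 / [1 + (4.7097 − 1)·0.572]
r_new = 2.6939 / 3.1219 ≈ 0.8629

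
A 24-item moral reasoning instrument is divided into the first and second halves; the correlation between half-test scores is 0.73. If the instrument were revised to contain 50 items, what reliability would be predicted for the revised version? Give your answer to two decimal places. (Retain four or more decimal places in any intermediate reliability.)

Full-test reliability from the split-half r: r_full = 2(0.73)/(1 + 0.73) = 0.8439
Then adjust to 50 items: n = 50/24 = 2.0833
r_new = n·r_full / (1 + (n − 1)·r_full) = 1.7581 / 1.9142 ≈ 0.9185

0.92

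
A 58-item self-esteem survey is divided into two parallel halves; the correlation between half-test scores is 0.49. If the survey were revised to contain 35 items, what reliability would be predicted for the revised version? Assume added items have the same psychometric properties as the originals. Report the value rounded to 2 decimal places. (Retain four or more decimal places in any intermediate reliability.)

Full-test reliability from the split-half r: r_full = 2(0.49)/(1 + 0.49) = 0.6577
Length factor from 58 to 35 items: n = 35/58 = 0.6034
r_new = n·r_full / (1 + (n − 1)·r_full) = 0.3969 / 0.7392 ≈ 0.5369

0.54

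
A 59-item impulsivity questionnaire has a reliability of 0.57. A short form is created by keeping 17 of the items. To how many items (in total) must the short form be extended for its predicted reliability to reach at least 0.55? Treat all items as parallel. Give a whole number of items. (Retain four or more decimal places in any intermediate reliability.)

55

Short-form reliability: n = 17/59 = 0.2881; r_17 = n·r/(1+(n−1)r) ≈ 0.2764
Length factor from the short form to reach 0.55: n' = 0.55(1 − 0.2764) / [0.2764(1 − 0.55)] ≈ 3.1997
Total items = 3.1997 × 17 = 54.39, rounded up to 55.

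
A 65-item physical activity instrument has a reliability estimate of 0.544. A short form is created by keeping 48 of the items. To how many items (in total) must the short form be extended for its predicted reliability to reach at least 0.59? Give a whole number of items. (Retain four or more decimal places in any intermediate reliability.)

79

First, r for the 48-item form: n = 48/65 = 0.7385, so r_48 = 0.7385·0.544/(1 + (0.7385 − 1)·0.544) = 0.4684
Length factor from the short form to reach 0.59: n' = 0.59(1 − 0.4684) / [0.4684(1 − 0.59)] ≈ 1.6332
Total items = 1.6332 × 48 = 78.39, rounded up to 79.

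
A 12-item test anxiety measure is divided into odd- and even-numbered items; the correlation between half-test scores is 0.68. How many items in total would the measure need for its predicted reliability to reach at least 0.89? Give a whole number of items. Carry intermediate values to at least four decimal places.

r_full = 2(0.68)/(1 + 0.68) = 0.8095
n = r_tgt(1 − r_full) / [r_full(1 − r_tgt)] = 0.89 × 0.1905 / (0.8095 × 0.11) ≈ 1.9040
Required items = 1.9040 × 12 = 22.85, so 23 items.

23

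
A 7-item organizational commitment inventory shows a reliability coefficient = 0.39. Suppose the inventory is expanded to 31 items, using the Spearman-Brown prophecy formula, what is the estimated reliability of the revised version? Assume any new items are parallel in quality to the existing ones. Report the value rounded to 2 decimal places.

0.74

The new length is 31/7 = 4.4286 times the old.
Spearman-Brown: r_new = n·r / (1 + (n − 1)·r)
r_new = (4.4286 × 0.39) / (1 + (4.4286 − 1) × 0.39)
     = 1.7272 / 2.3372 = 0.7390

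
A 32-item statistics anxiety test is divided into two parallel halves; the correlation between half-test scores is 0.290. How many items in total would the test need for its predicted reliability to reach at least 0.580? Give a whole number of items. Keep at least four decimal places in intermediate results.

r_full = 2(0.290)/(1 + 0.290) = 0.4496
n = r_tgt(1 − r_full) / [r_full(1 − r_tgt)] = 0.580 × 0.5504 / (0.4496 × 0.420) ≈ 1.6906
Items = 1.6906 × 32 ≈ 54.10 → 55

55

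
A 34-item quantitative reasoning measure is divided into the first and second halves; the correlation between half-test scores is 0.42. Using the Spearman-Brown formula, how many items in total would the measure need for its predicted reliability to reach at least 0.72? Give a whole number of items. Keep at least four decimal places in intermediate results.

61

r_full = 2(0.42)/(1 + 0.42) = 0.5915
n = r_tgt(1 − r_full) / [r_full(1 − r_tgt)] = 0.72 × 0.4085 / (0.5915 × 0.28) ≈ 1.7759
Items = 1.7759 × 34 ≈ 60.38 → 61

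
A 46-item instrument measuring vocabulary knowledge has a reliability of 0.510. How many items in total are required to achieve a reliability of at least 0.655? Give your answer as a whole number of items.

84

Spearman-Brown solved for the length factor n:
n = r*(1 − r) / [ r (1 − r*) ]
n = 0.655(1 − 0.510) / [0.510(1 − 0.655)]
  = 0.320950 / 0.175950 = 1.8241
Items needed = n × 46 = 1.8241 × 46 ≈ 83.91 → round up to 84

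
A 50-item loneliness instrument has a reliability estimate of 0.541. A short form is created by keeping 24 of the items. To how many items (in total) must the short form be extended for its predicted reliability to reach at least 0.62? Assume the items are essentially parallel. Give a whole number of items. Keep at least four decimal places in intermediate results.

70

First, r for the 24-item form: n = 24/50 = 0.4800, so r_24 = 0.4800·0.541/(1 + (0.4800 − 1)·0.541) = 0.3613
Length factor from the short form to reach 0.62: n' = 0.62(1 − 0.3613) / [0.3613(1 − 0.62)] ≈ 2.8843
Items = 2.8843 × 24 ≈ 69.22 → 70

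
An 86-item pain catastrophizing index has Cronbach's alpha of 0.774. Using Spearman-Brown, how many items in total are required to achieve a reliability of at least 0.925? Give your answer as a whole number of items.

310

Invert Spearman-Brown to solve for n:
n = r_target (1 − r_old) / [ r_old (1 − r_target) ]
n = [0.925 × 0.226] / [0.774 × 0.075]
  = 0.209050 / 0.058050 = 3.6012
3.6012 × 86 = 309.70 → 310 items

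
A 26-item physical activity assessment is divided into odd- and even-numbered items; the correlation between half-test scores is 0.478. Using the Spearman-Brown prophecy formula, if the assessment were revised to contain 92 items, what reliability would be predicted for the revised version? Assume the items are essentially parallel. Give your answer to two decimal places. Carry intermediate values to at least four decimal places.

0.87

Spearman-Brown correction (n = 2): r_full = 2·0.478/(1 + 0.478) = 0.6468
Then adjust to 92 items: n = 92/26 = 3.5385
r_new = n·r_full / (1 + (n − 1)·r_full) = 2.2887 / 2.6419 ≈ 0.8663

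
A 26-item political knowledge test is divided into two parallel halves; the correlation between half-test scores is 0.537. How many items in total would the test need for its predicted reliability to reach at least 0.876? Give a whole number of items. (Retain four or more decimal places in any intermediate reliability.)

80

Corrected full-test reliability: r_full = 2 × 0.537 / (1 + 0.537) ≈ 0.6988
n = r_tgt(1 − r_full) / [r_full(1 − r_tgt)] = 0.876 × 0.3012 / (0.6988 × 0.124) ≈ 3.0450
Items = 3.0450 × 26 ≈ 79.17 → 80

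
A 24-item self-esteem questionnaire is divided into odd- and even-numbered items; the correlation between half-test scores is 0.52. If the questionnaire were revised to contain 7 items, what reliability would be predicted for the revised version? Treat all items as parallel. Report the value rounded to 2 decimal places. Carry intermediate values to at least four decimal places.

Spearman-Brown correction (n = 2): r_full = 2·0.52/(1 + 0.52) = 0.6842
Length factor from 24 to 7 items: n = 7/24 = 0.2917
r_new = n·r_full / (1 + (n − 1)·r_full) = 0.1996 / 0.5154 ≈ 0.3873

0.39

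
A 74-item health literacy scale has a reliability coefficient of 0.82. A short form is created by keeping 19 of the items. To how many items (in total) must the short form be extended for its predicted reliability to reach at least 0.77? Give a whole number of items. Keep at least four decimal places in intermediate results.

First, r for the 19-item form: n = 19/74 = 0.2568, so r_19 = 0.2568·0.82/(1 + (0.2568 − 1)·0.82) = 0.5391
Then solve for n' with r_old = 0.5391, r_target = 0.77: n' = 0.77(1 − 0.5391)/[0.5391(1 − 0.77)] = 2.8622
Total items = 2.8622 × 19 = 54.38, rounded up to 55.

55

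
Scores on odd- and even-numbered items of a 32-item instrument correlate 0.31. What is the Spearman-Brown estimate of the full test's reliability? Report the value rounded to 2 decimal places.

Apply the Spearman-Brown correction with n = 2:
r_full = 2r_hh / (1 + r_hh) = 2 × 0.31 / (1 + 0.31)
r_full = 0.6200 / 1.3100 ≈ 0.4733

0.47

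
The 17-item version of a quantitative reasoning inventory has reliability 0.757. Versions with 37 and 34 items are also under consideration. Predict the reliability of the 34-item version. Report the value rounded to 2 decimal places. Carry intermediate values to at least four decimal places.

Only the ratio of lengths matters: n = 34/17 = 2.0000
r_{34} = n·r / (1 + (n − 1)·r) = 1.5140 / 1.7570 ≈ 0.8617

0.86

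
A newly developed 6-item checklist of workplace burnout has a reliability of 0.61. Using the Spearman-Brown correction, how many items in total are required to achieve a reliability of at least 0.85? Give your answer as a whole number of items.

n = 0.85(1 − 0.61) / [0.61(1 − 0.85)]
n = 0.3315 / 0.0915 ≈ 3.6230
So the test needs 3.6230 × 6 ≈ 21.74 items; rounding up, 22.

22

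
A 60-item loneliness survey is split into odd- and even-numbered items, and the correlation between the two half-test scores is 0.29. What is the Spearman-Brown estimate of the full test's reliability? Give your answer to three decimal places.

The full test is twice the length of either half (n = 2).
r_full = 2(0.29) / (1 + 0.29)
       = 0.5800 / 1.2900 = 0.4496

0.450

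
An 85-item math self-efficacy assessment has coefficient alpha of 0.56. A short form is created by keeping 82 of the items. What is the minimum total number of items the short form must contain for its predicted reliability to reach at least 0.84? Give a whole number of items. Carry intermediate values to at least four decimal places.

First, r for the 82-item form: n = 82/85 = 0.9647, so r_82 = 0.9647·0.56/(1 + (0.9647 − 1)·0.56) = 0.5511
Length factor from the short form to reach 0.84: n' = 0.84(1 − 0.5511) / [0.5511(1 − 0.84)] ≈ 4.2764
Total items = 4.2764 × 82 = 350.66, rounded up to 351.

351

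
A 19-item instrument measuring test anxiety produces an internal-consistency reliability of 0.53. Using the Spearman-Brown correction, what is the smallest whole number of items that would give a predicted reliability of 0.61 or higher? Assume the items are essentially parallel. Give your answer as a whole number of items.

27

n = [0.61 × 0.47] / [0.53 × 0.39]
  = 0.2867 / 0.2067 = 1.3870
So the test needs 1.3870 × 19 ≈ 26.35 items; rounding up, 27.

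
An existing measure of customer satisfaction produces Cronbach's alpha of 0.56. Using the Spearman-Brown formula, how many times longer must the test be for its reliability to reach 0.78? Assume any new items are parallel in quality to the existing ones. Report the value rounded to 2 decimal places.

Invert Spearman-Brown to solve for n:
n = r*(1 − r) / [ r (1 − r*) ]
n = 0.78(1 − 0.56) / [0.56(1 − 0.78)]
n = 0.3432 / 0.1232 ≈ 2.7857

2.79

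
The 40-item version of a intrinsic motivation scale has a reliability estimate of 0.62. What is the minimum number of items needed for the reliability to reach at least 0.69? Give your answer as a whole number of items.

Spearman-Brown solved for the length factor n:
n = r_target (1 − r_old) / [ r_old (1 − r_target) ]
n = 0.69(1 − 0.62) / [0.62(1 − 0.69)]
n = 0.2622 / 0.1922 ≈ 1.3642
1.3642 × 40 = 54.57 → 55 items

55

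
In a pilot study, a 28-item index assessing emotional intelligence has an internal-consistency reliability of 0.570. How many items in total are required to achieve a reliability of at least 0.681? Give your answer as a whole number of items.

n = 0.681(1 − 0.570) / [0.570(1 − 0.681)]
  = 0.292830 / 0.181830 = 1.6105
1.6105 × 28 = 45.09 → 46 items

46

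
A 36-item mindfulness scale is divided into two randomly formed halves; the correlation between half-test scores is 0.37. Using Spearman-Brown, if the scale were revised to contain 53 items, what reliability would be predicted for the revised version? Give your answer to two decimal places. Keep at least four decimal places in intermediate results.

0.63

First correct the split-half correlation to full-test reliability: r_full = 2 × 0.37 / (1 + 0.37) ≈ 0.5401
Length factor from 36 to 53 items: n = 53/36 = 1.4722
r_new = n·r_full / (1 + (n − 1)·r_full) = 0.7951 / 1.2550 ≈ 0.6335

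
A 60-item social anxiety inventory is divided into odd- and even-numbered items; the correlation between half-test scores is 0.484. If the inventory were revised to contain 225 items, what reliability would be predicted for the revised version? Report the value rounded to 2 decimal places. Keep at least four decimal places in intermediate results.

First correct the split-half correlation to full-test reliability: r_full = 2 × 0.484 / (1 + 0.484) ≈ 0.6523
Then adjust to 225 items: n = 225/60 = 3.7500
r_new = n·r_full / (1 + (n − 1)·r_full) = 2.4461 / 2.7938 ≈ 0.8755

0.88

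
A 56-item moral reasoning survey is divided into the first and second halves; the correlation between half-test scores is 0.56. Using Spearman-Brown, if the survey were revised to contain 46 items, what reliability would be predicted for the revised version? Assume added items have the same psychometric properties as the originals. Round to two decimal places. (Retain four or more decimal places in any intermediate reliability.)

First correct the split-half correlation to full-test reliability: r_full = 2 × 0.56 / (1 + 0.56) ≈ 0.7179
Length factor from 56 to 46 items: n = 46/56 = 0.8214
r_new = n·r_full / (1 + (n − 1)·r_full) = 0.5897 / 0.8718 ≈ 0.6764

0.68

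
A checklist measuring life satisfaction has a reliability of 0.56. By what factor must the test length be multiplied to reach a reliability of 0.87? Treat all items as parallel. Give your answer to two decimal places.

5.26

Spearman-Brown solved for the length factor n:
n = r_target (1 − r_old) / [ r_old (1 − r_target) ]
n = [0.87 × 0.44] / [0.56 × 0.13]
n = 0.3828 / 0.0728 ≈ 5.2582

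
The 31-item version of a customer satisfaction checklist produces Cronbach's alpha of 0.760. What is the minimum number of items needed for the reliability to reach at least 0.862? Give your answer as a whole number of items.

62

Rearranging the Spearman-Brown formula for n,
n = r_target (1 − r_old) / [ r_old (1 − r_target) ]
n = 0.862(1 − 0.760) / [0.760(1 − 0.862)]
n = 0.206880 / 0.104880 ≈ 1.9725
Items needed = n × 31 = 1.9725 × 31 ≈ 61.15 → round up to 62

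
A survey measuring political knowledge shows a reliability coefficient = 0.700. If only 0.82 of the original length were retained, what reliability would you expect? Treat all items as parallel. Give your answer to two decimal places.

Spearman-Brown: r_new = n·r / (1 + (n − 1)·r)
r_new = (0.82 × 0.700) / (1 + (0.82 − 1) × 0.700)
r_new = 0.5740 / 0.8740 ≈ 0.6568

0.66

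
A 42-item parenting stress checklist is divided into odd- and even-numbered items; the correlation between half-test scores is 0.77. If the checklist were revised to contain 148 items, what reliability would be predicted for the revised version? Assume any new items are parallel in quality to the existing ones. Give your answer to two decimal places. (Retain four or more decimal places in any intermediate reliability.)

First correct the split-half correlation to full-test reliability: r_full = 2 × 0.77 / (1 + 0.77) ≈ 0.8701
Then adjust to 148 items: n = 148/42 = 3.5238
r_new = n·r_full / (1 + (n − 1)·r_full) = 3.0661 / 3.1960 ≈ 0.9594

0.96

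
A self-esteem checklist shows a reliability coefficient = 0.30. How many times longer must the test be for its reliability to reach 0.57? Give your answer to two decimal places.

Invert Spearman-Brown to solve for n:
n = r*(1 − r) / [ r (1 − r*) ]
n = [0.57 × 0.70] / [0.30 × 0.43]
n = 0.3990 / 0.1290 ≈ 3.0930

3.09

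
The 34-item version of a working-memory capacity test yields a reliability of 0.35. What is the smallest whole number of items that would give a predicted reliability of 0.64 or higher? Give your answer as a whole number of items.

Spearman-Brown solved for the length factor n:
n = r_target (1 − r_old) / [ r_old (1 − r_target) ]
n = 0.64 × (1 − 0.35) / [ 0.35 × (1 − 0.64) ]
n = 0.4160 / 0.1260 ≈ 3.3016
So the test needs 3.3016 × 34 ≈ 112.25 items; rounding up, 113.

113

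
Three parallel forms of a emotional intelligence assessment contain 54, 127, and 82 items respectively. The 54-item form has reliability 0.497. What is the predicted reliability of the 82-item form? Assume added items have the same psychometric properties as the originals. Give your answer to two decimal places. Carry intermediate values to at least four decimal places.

0.60

Only the ratio of lengths matters: n = 82/54 = 1.5185
r_{82} = n·r / (1 + (n − 1)·r) = 0.7547 / 1.2577 ≈ 0.6001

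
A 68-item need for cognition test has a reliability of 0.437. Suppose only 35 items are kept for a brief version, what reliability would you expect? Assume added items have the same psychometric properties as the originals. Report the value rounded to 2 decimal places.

Length ratio n = 35/68 = 0.5147
Spearman-Brown: r_new = n·r / (1 + (n − 1)·r)
r_new = 0.5147·0.437 / [1 + (0.5147 − 1)·0.437]
r_new = 0.2249 / 0.7879 ≈ 0.2854

0.29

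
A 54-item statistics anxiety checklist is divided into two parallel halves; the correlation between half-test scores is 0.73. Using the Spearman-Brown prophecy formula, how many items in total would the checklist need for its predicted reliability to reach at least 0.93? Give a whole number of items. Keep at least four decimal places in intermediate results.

133

r_full = 2(0.73)/(1 + 0.73) = 0.8439
Solve Spearman-Brown for n: n = 0.93(1 − 0.8439) / [0.8439(1 − 0.93)] = 2.4575
Items = 2.4575 × 54 ≈ 132.71 → 133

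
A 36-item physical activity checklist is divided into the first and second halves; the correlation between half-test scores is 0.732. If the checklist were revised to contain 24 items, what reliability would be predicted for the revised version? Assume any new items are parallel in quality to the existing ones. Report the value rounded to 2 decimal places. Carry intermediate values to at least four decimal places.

0.78

Spearman-Brown correction (n = 2): r_full = 2·0.732/(1 + 0.732) = 0.8453
Length factor from 36 to 24 items: n = 24/36 = 0.6667
r_new = n·r_full / (1 + (n − 1)·r_full) = 0.5636 / 0.7183 ≈ 0.7846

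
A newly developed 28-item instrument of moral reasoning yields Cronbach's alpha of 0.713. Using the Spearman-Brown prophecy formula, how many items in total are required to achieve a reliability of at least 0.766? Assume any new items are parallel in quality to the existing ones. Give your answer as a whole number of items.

Invert Spearman-Brown to solve for n:
n = r_target (1 − r_old) / [ r_old (1 − r_target) ]
n = 0.766(1 − 0.713) / [0.713(1 − 0.766)]
n = 0.219842 / 0.166842 ≈ 1.3177
So the test needs 1.3177 × 28 ≈ 36.90 items; rounding up, 37.

37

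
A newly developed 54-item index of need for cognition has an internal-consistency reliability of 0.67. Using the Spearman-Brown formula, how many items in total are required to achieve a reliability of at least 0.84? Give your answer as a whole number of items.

140

Spearman-Brown solved for the length factor n:
n = r*(1 − r) / [ r (1 − r*) ]
n = [0.84 × 0.33] / [0.67 × 0.16]
n = 0.2772 / 0.1072 ≈ 2.5858
Items needed = n × 54 = 2.5858 × 54 ≈ 139.63 → round up to 140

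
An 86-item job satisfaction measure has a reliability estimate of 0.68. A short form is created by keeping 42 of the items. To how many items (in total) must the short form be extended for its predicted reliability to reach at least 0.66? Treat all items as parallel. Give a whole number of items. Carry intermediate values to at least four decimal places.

79

First, r for the 42-item form: n = 42/86 = 0.4884, so r_42 = 0.4884·0.68/(1 + (0.4884 − 1)·0.68) = 0.5093
Length factor from the short form to reach 0.66: n' = 0.66(1 − 0.5093) / [0.5093(1 − 0.66)] ≈ 1.8703
Items = 1.8703 × 42 ≈ 78.55 → 79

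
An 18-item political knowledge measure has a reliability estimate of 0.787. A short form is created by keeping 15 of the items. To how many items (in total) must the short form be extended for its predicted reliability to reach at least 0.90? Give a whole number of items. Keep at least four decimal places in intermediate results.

44

First, r for the 15-item form: n = 15/18 = 0.8333, so r_15 = 0.8333·0.787/(1 + (0.8333 − 1)·0.787) = 0.7548
Length factor from the short form to reach 0.90: n' = 0.90(1 − 0.7548) / [0.7548(1 − 0.90)] ≈ 2.9237
Items = 2.9237 × 15 ≈ 43.86 → 44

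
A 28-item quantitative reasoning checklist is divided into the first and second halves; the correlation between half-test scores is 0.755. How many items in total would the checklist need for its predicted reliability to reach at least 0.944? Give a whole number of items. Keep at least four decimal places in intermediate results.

77

Corrected full-test reliability: r_full = 2 × 0.755 / (1 + 0.755) ≈ 0.8604
n = r_tgt(1 − r_full) / [r_full(1 − r_tgt)] = 0.944 × 0.1396 / (0.8604 × 0.056) ≈ 2.7351
Required items = 2.7351 × 28 = 76.58, so 77 items.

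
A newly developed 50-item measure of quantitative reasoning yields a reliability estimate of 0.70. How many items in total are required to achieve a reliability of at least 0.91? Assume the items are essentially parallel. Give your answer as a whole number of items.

217

Rearranging the Spearman-Brown formula for n,
n = r_target (1 − r_old) / [ r_old (1 − r_target) ]
n = 0.91(1 − 0.70) / [0.70(1 − 0.91)]
  = 0.2730 / 0.0630 = 4.3333
4.3333 × 50 = 216.67 → 217 items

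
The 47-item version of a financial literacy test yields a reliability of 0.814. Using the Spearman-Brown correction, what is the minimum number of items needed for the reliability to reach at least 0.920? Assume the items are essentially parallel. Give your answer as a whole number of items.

Invert Spearman-Brown to solve for n:
n = r*(1 − r) / [ r (1 − r*) ]
n = 0.920(1 − 0.814) / [0.814(1 − 0.920)]
n = 0.171120 / 0.065120 ≈ 2.6278
2.6278 × 47 = 123.51 → 124 items

124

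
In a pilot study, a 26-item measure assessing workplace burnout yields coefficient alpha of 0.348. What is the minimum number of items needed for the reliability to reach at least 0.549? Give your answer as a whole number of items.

60

Rearranging the Spearman-Brown formula for n,
n = r_target (1 − r_old) / [ r_old (1 − r_target) ]
n = 0.549(1 − 0.348) / [0.348(1 − 0.549)]
n = 0.357948 / 0.156948 ≈ 2.2807
Items needed = n × 26 = 2.2807 × 26 ≈ 59.30 → round up to 60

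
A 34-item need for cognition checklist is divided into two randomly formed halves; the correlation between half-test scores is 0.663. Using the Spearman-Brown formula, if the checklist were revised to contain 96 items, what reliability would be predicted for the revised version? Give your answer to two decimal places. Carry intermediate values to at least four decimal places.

Spearman-Brown correction (n = 2): r_full = 2·0.663/(1 + 0.663) = 0.7974
Then adjust to 96 items: n = 96/34 = 2.8235
r_new = n·r_full / (1 + (n − 1)·r_full) = 2.2515 / 2.4541 ≈ 0.9174

0.92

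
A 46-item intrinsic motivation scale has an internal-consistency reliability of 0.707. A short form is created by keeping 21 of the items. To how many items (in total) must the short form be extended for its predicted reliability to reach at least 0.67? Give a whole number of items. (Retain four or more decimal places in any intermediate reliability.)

39

Short-form reliability: n = 21/46 = 0.4565; r_21 = n·r/(1+(n−1)r) ≈ 0.5242
Then solve for n' with r_old = 0.5242, r_target = 0.67: n' = 0.67(1 − 0.5242)/[0.5242(1 − 0.67)] = 1.8428
Total items = 1.8428 × 21 = 38.70, rounded up to 39.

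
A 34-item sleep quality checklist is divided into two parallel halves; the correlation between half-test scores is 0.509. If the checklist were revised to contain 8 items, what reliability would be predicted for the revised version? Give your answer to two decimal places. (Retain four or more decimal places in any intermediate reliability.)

First correct the split-half correlation to full-test reliability: r_full = 2 × 0.509 / (1 + 0.509) ≈ 0.6746
Then adjust to 8 items: n = 8/34 = 0.2353
r_new = n·r_full / (1 + (n − 1)·r_full) = 0.1587 / 0.4841 ≈ 0.3278

0.33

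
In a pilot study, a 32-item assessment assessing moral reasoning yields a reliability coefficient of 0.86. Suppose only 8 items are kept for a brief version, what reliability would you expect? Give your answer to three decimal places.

0.606

n = 8/32 = 0.25
Spearman-Brown: r_new = n·r / (1 + (n − 1)·r)
r_new = 0.25·0.86 / [1 + (0.25 − 1)·0.86]
r_new = 0.2150 / 0.3550 ≈ 0.6056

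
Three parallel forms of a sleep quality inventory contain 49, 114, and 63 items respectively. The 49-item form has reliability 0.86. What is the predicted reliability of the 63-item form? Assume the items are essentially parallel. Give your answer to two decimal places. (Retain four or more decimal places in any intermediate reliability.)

The 114-item form is not needed; work directly from the 49-item form with n = 63/49 = 1.2857.
r_{63} = n·r / (1 + (n − 1)·r) = 1.1057 / 1.2457 ≈ 0.8876

0.89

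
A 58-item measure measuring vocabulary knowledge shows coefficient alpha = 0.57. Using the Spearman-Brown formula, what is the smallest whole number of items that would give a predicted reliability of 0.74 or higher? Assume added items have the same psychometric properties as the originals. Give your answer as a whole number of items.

125

n = [0.74 × 0.43] / [0.57 × 0.26]
  = 0.3182 / 0.1482 = 2.1471
Items needed = n × 58 = 2.1471 × 58 ≈ 124.53 → round up to 125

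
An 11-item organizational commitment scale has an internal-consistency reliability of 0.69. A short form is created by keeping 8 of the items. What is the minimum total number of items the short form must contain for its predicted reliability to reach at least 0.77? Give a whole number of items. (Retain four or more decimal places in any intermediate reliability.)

Short-form reliability: n = 8/11 = 0.7273; r_8 = n·r/(1+(n−1)r) ≈ 0.6181
Then solve for n' with r_old = 0.6181, r_target = 0.77: n' = 0.77(1 − 0.6181)/[0.6181(1 − 0.77)] = 2.0685
Total items = 2.0685 × 8 = 16.55, rounded up to 17.

17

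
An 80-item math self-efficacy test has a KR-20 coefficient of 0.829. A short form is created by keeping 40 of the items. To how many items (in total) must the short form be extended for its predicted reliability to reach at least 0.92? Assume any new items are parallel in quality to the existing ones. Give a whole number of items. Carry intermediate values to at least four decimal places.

190

Short-form reliability: n = 40/80 = 0.5000; r_40 = n·r/(1+(n−1)r) ≈ 0.7079
Then solve for n' with r_old = 0.7079, r_target = 0.92: n' = 0.92(1 − 0.7079)/[0.7079(1 − 0.92)] = 4.7452
Items = 4.7452 × 40 ≈ 189.81 → 190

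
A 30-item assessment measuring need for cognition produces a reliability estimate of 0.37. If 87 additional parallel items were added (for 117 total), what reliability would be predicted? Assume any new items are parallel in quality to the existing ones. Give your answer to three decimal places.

The new length is 117/30 = 3.9 times the old.
r_new = 3.9·0.37 / [1 + (3.9 − 1)·0.37]
     = 1.4430 / 2.0730 = 0.6961

0.696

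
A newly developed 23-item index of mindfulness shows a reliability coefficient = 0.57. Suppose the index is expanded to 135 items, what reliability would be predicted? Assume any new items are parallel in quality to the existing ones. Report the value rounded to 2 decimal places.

Length ratio n = 135/23 = 5.8696
Apply the Spearman-Brown prophecy formula, r' = nr / [1 + (n − 1)r]:
r_new = (5.8696 × 0.57) / (1 + (5.8696 − 1) × 0.57)
     = 3.3457 / 3.7757 = 0.8861

0.89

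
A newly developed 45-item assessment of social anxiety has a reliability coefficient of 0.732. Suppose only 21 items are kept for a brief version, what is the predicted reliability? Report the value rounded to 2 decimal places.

0.56

n = 21/45 = 0.4667
By Spearman-Brown, r_new = n r / (1 + (n − 1) r).
r_new = 0.4667·0.732 / [1 + (0.4667 − 1)·0.732]
     = 0.3416 / 0.6096 = 0.5604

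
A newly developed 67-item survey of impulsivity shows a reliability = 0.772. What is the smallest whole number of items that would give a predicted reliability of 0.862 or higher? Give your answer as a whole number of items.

Rearranging the Spearman-Brown formula for n,
n = r_target (1 − r_old) / [ r_old (1 − r_target) ]
n = 0.862 × (1 − 0.772) / [ 0.772 × (1 − 0.862) ]
n = 0.196536 / 0.106536 ≈ 1.8448
1.8448 × 67 = 123.60 → 124 items

124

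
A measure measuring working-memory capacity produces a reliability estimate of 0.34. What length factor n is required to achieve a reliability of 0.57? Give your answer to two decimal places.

Invert Spearman-Brown to solve for n:
n = r_target (1 − r_old) / [ r_old (1 − r_target) ]
n = [0.57 × 0.66] / [0.34 × 0.43]
  = 0.3762 / 0.1462 = 2.5732

2.57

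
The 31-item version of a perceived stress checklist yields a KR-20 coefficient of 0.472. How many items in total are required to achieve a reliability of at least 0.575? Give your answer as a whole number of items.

Invert Spearman-Brown to solve for n:
n = r_target (1 − r_old) / [ r_old (1 − r_target) ]
n = 0.575(1 − 0.472) / [0.472(1 − 0.575)]
  = 0.303600 / 0.200600 = 1.5135
So the test needs 1.5135 × 31 ≈ 46.92 items; rounding up, 47.

47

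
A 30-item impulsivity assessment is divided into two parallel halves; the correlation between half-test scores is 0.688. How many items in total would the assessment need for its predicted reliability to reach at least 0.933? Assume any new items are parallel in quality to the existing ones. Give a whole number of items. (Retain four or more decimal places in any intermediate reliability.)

95

Corrected full-test reliability: r_full = 2 × 0.688 / (1 + 0.688) ≈ 0.8152
n = r_tgt(1 − r_full) / [r_full(1 − r_tgt)] = 0.933 × 0.1848 / (0.8152 × 0.067) ≈ 3.1568
Required items = 3.1568 × 30 = 94.70, so 95 items.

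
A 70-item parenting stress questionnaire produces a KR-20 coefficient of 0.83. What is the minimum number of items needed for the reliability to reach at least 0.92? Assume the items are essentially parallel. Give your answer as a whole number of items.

n = [0.92 × 0.17] / [0.83 × 0.08]
n = 0.1564 / 0.0664 ≈ 2.3554
So the test needs 2.3554 × 70 ≈ 164.88 items; rounding up, 165.

165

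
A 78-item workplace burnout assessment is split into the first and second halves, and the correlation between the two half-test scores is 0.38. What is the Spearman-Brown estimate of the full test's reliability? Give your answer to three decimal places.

0.551

Apply the Spearman-Brown correction with n = 2:
r_full = 2(0.38) / (1 + 0.38)
       = 0.7600 / 1.3800 = 0.5507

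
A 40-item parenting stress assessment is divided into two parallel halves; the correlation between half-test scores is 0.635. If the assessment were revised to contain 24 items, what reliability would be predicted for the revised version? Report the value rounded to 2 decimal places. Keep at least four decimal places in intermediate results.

Spearman-Brown correction (n = 2): r_full = 2·0.635/(1 + 0.635) = 0.7768
Then adjust to 24 items: n = 24/40 = 0.6000
r_new = n·r_full / (1 + (n − 1)·r_full) = 0.4661 / 0.6893 ≈ 0.6762

0.68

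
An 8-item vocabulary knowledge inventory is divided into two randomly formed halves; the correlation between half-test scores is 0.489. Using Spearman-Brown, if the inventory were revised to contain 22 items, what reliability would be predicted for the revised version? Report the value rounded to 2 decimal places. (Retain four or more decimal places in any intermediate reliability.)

0.84

Full-test reliability from the split-half r: r_full = 2(0.489)/(1 + 0.489) = 0.6568
Then adjust to 22 items: n = 22/8 = 2.7500
r_new = n·r_full / (1 + (n − 1)·r_full) = 1.8062 / 2.1494 ≈ 0.8403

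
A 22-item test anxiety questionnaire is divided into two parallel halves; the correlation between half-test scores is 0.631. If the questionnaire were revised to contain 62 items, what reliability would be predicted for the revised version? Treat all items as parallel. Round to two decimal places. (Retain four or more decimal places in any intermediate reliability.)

0.91

Full-test reliability from the split-half r: r_full = 2(0.631)/(1 + 0.631) = 0.7738
Then adjust to 62 items: n = 62/22 = 2.8182
r_new = n·r_full / (1 + (n − 1)·r_full) = 2.1807 / 2.4069 ≈ 0.9060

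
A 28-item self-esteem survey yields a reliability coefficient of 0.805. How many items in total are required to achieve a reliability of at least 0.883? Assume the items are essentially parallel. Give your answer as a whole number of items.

Spearman-Brown solved for the length factor n:
n = r_target (1 − r_old) / [ r_old (1 − r_target) ]
n = [0.883 × 0.195] / [0.805 × 0.117]
n = 0.172185 / 0.094185 ≈ 1.8282
1.8282 × 28 = 51.19 → 52 items

52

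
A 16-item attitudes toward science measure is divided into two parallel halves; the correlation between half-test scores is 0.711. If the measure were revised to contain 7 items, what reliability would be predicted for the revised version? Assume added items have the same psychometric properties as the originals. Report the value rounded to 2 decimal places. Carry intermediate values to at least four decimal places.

0.68

Spearman-Brown correction (n = 2): r_full = 2·0.711/(1 + 0.711) = 0.8311
Then adjust to 7 items: n = 7/16 = 0.4375
r_new = n·r_full / (1 + (n − 1)·r_full) = 0.3636 / 0.5325 ≈ 0.6828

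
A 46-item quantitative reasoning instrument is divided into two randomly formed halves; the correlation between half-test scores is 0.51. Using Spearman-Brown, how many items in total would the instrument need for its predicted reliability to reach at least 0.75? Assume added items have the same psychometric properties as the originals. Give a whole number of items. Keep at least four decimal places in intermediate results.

r_full = 2(0.51)/(1 + 0.51) = 0.6755
n = r_tgt(1 − r_full) / [r_full(1 − r_tgt)] = 0.75 × 0.3245 / (0.6755 × 0.25) ≈ 1.4412
Required items = 1.4412 × 46 = 66.30, so 67 items.

67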